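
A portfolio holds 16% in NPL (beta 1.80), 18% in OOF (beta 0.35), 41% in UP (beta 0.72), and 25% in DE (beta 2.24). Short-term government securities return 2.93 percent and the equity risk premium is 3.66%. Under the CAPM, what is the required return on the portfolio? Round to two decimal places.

β_P = Σ w_i β_i = 0.16×1.80 + 0.18×0.35 + 0.41×0.72 + 0.25×2.24 = 1.2062
E(R_P) = R_f + β_P × MRP = 2.93% + 1.2062 × 3.66% = 7.34%

7.34%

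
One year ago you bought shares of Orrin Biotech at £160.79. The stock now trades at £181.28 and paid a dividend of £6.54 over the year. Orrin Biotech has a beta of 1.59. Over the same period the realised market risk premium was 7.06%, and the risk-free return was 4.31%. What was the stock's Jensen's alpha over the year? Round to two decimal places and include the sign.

+1.28%

Realised HPR = (P1 + D1 − P0) / P0 = (181.28 + 6.54 − 160.79) / 160.79 = 27.03 / 160.79 = 16.8107%
CAPM required = R_f + β·MRP = 4.31% + 1.59 × 7.06% = 15.5354%
α = realised − required = 16.8107% − 15.5354% = +1.28%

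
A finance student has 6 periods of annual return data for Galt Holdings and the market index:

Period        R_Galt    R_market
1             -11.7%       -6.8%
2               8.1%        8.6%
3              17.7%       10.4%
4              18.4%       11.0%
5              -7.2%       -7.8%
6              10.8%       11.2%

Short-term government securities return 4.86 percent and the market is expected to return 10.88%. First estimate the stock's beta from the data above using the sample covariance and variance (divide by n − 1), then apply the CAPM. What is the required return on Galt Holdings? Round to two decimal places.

Mean R_i = (-11.7 + 8.1 + 17.7 + 18.4 − 7.2 + 10.8) / 6 = 6.0167%
Mean R_m = (-6.8 + 8.6 + 10.4 + 11.0 − 7.8 + 11.2) / 6 = 4.4333%
Σ(R_i − R̄_i)(R_m − R̄_m) = 552.7767  ⇒  Cov = 552.7767 / 5 = 110.5553
Σ(R_m − R̄_m)² = 417.7133  ⇒  Var(R_m) = 417.7133 / 5 = 83.5427
β = Cov / Var(R_m) = 110.5553 / 83.5427 = 1.3233
MRP = 10.88% − 4.86% = 6.02%
E(R) = R_f + β × MRP = 4.86% + 1.3233 × 6.02% = 12.83%

12.83%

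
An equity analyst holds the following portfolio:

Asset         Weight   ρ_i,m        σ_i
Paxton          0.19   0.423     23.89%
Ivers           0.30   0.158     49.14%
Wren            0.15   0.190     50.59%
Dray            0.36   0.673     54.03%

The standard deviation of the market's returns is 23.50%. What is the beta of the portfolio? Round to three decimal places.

0.799

β_Paxton = 0.423 × 23.89% / 23.50% = 0.4300
β_Ivers = 0.158 × 49.14% / 23.50% = 0.3304
β_Wren = 0.190 × 50.59% / 23.50% = 0.4090
β_Dray = 0.673 × 54.03% / 23.50% = 1.5473
β_P = Σ w_i β_i = 0.19×0.4300 + 0.30×0.3304 + 0.15×0.4090 + 0.36×1.5473 = 0.7992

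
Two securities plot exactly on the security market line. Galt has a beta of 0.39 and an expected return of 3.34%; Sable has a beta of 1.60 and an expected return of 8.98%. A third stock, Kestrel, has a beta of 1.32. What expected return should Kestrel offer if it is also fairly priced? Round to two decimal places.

MRP (SML slope) = (8.98% − 3.34%) / (1.60 − 0.39) = 5.64% / 1.21 = 4.6612%
R_f (intercept) = 3.34% − 0.39 × 4.6612% = 1.5221%
E(R_Kestrel) = R_f + β × MRP = 1.5221% + 1.32 × 4.6612% = 7.67%

7.67%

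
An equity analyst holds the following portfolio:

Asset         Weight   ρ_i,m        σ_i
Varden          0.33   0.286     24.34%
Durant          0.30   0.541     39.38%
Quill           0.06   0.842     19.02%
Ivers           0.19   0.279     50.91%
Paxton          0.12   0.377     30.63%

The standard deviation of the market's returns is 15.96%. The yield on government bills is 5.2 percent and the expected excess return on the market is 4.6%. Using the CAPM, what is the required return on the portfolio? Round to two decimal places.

9.16%

β_Varden = 0.286 × 24.34% / 15.96% = 0.4362
β_Durant = 0.541 × 39.38% / 15.96% = 1.3349
β_Quill = 0.842 × 19.02% / 15.96% = 1.0034
β_Ivers = 0.279 × 50.91% / 15.96% = 0.8900
β_Paxton = 0.377 × 30.63% / 15.96% = 0.7235
β_P = Σ w_i β_i = 0.33×0.4362 + 0.30×1.3349 + 0.06×1.0034 + 0.19×0.8900 + 0.12×0.7235 = 0.8605
E(R_P) = R_f + β_P × MRP = 5.2% + 0.8605 × 4.6% = 9.16%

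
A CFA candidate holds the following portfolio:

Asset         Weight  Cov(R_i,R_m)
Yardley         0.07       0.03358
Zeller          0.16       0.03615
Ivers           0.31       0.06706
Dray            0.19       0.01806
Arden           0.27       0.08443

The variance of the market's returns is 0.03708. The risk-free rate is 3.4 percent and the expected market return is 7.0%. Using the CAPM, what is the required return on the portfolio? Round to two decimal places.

8.75%

β_Yardley = 0.03358 / 0.03708 = 0.9056
β_Zeller = 0.03615 / 0.03708 = 0.9749
β_Ivers = 0.06706 / 0.03708 = 1.8085
β_Dray = 0.01806 / 0.03708 = 0.4871
β_Arden = 0.08443 / 0.03708 = 2.2770
β_P = Σ w_i β_i = 0.07×0.9056 + 0.16×0.9749 + 0.31×1.8085 + 0.19×0.4871 + 0.27×2.2770 = 1.4874
MRP = 7.0% − 3.4% = 3.60%
E(R_P) = R_f + β_P × MRP = 3.4% + 1.4874 × 3.6% = 8.75%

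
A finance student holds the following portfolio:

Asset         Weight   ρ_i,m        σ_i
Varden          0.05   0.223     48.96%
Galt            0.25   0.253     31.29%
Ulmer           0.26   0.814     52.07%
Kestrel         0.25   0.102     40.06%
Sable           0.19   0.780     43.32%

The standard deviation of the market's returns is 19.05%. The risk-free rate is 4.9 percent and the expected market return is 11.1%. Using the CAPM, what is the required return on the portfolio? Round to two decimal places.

11.73%

β_Varden = 0.223 × 48.96% / 19.05% = 0.5731
β_Galt = 0.253 × 31.29% / 19.05% = 0.4156
β_Ulmer = 0.814 × 52.07% / 19.05% = 2.2249
β_Kestrel = 0.102 × 40.06% / 19.05% = 0.2145
β_Sable = 0.780 × 43.32% / 19.05% = 1.7737
β_P = Σ w_i β_i = 0.05×0.5731 + 0.25×0.4156 + 0.26×2.2249 + 0.25×0.2145 + 0.19×1.7737 = 1.1017
MRP = 11.1% − 4.9% = 6.20%
E(R_P) = R_f + β_P × MRP = 4.9% + 1.1017 × 6.2% = 11.73%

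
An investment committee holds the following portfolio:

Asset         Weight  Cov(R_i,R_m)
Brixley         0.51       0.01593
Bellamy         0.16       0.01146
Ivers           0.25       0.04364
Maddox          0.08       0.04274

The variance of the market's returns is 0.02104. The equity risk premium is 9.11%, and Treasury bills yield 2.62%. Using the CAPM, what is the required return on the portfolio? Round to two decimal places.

β_Brixley = 0.01593 / 0.02104 = 0.7571
β_Bellamy = 0.01146 / 0.02104 = 0.5447
β_Ivers = 0.04364 / 0.02104 = 2.0741
β_Maddox = 0.04274 / 0.02104 = 2.0314
β_P = Σ w_i β_i = 0.51×0.7571 + 0.16×0.5447 + 0.25×2.0741 + 0.08×2.0314 = 1.1543
E(R_P) = R_f + β_P × MRP = 2.62% + 1.1543 × 9.11% = 13.14%

13.14%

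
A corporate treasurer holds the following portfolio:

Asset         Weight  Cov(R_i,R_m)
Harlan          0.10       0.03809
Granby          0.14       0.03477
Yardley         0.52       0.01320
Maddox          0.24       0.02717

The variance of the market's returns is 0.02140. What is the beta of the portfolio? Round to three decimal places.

1.031

β_Harlan = 0.03809 / 0.02140 = 1.7799
β_Granby = 0.03477 / 0.02140 = 1.6248
β_Yardley = 0.01320 / 0.02140 = 0.6168
β_Maddox = 0.02717 / 0.02140 = 1.2696
β_P = Σ w_i β_i = 0.10×1.7799 + 0.14×1.6248 + 0.52×0.6168 + 0.24×1.2696 = 1.0309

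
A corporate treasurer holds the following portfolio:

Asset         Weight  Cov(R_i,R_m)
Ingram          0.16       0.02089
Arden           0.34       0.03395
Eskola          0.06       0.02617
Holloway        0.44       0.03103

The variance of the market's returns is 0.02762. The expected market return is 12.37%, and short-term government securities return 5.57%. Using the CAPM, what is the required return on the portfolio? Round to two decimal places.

12.98%

β_Ingram = 0.02089 / 0.02762 = 0.7563
β_Arden = 0.03395 / 0.02762 = 1.2292
β_Eskola = 0.02617 / 0.02762 = 0.9475
β_Holloway = 0.03103 / 0.02762 = 1.1235
β_P = Σ w_i β_i = 0.16×0.7563 + 0.34×1.2292 + 0.06×0.9475 + 0.44×1.1235 = 1.0901
MRP = 12.37% − 5.57% = 6.80%
E(R_P) = R_f + β_P × MRP = 5.57% + 1.0901 × 6.80% = 12.98%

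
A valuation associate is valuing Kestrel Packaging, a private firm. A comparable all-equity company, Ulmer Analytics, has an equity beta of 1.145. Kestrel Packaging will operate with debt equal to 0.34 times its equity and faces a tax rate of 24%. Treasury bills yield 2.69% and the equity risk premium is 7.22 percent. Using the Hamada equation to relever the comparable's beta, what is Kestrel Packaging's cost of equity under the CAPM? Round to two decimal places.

13.09%

β_L = β_U × [1 + (1 − t)(D/E)] = 1.145 × [1 + (1 − 0.24) × 0.34]
    = 1.145 × [1 + 0.76 × 0.34] = 1.145 × 1.2584 = 1.4409
E(R) = R_f + β_L × MRP = 2.69% + 1.4409 × 7.22% = 13.09%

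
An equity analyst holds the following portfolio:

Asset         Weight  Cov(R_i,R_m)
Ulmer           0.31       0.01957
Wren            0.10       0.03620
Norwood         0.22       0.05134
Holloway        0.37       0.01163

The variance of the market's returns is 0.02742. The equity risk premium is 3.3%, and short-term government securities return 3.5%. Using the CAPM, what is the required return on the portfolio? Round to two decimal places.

6.54%

β_Ulmer = 0.01957 / 0.02742 = 0.7137
β_Wren = 0.03620 / 0.02742 = 1.3202
β_Norwood = 0.05134 / 0.02742 = 1.8724
β_Holloway = 0.01163 / 0.02742 = 0.4241
β_P = Σ w_i β_i = 0.31×0.7137 + 0.10×1.3202 + 0.22×1.8724 + 0.37×0.4241 = 0.9221
E(R_P) = R_f + β_P × MRP = 3.5% + 0.9221 × 3.3% = 6.54%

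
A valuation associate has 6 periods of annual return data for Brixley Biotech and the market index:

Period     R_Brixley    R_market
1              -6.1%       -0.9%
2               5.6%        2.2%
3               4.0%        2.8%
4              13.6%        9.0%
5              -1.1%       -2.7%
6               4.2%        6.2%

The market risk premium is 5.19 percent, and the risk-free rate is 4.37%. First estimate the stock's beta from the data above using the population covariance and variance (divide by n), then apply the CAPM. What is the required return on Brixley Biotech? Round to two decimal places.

11.22%

Mean R_i = (-6.1 + 5.6 + 4.0 + 13.6 − 1.1 + 4.2) / 6 = 3.3667%
Mean R_m = (-0.9 + 2.2 + 2.8 + 9.0 − 2.7 + 6.2) / 6 = 2.7667%
Σ(R_i − R̄_i)(R_m − R̄_m) = 124.5333  ⇒  Cov = 124.5333 / 6 = 20.7556
Σ(R_m − R̄_m)² = 94.2933  ⇒  Var(R_m) = 94.2933 / 6 = 15.7156
β = Cov / Var(R_m) = 20.7556 / 15.7156 = 1.3207
E(R) = R_f + β × MRP = 4.37% + 1.3207 × 5.19% = 11.22%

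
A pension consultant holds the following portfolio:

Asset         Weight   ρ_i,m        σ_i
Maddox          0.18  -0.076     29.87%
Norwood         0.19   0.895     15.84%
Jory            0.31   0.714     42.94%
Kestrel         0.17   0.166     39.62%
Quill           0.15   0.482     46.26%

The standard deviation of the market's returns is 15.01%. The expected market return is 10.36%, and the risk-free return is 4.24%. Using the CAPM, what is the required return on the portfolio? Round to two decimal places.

10.87%

β_Maddox = -0.076 × 29.87% / 15.01% = -0.1512
β_Norwood = 0.895 × 15.84% / 15.01% = 0.9445
β_Jory = 0.714 × 42.94% / 15.01% = 2.0426
β_Kestrel = 0.166 × 39.62% / 15.01% = 0.4382
β_Quill = 0.482 × 46.26% / 15.01% = 1.4855
β_P = Σ w_i β_i = 0.18×-0.1512 + 0.19×0.9445 + 0.31×2.0426 + 0.17×0.4382 + 0.15×1.4855 = 1.0828
MRP = 10.36% − 4.24% = 6.12%
E(R_P) = R_f + β_P × MRP = 4.24% + 1.0828 × 6.12% = 10.87%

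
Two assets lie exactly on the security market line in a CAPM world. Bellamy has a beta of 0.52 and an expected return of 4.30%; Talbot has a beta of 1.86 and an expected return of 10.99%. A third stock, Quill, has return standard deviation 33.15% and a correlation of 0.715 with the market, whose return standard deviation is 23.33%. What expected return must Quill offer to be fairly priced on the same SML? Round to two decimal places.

6.78%

MRP = (10.99% − 4.30%) / (1.86 − 0.52) = 4.9925%
R_f = 4.30% − 0.52 × 4.9925% = 1.7039%
β_Quill = ρ·σ_i/σ_m = 0.715 × 33.15 / 23.33 = 1.0160
E(R_Quill) = R_f + β × MRP = 1.7039% + 1.0160 × 4.9925% = 6.78%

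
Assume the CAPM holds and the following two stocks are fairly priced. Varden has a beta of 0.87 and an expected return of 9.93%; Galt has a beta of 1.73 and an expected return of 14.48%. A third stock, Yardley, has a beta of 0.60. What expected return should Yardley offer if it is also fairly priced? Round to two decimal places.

MRP (SML slope) = (14.48% − 9.93%) / (1.73 − 0.87) = 4.55% / 0.86 = 5.2907%
R_f (intercept) = 9.93% − 0.87 × 5.2907% = 5.3271%
E(R_Yardley) = R_f + β × MRP = 5.3271% + 0.60 × 5.2907% = 8.50%

8.50%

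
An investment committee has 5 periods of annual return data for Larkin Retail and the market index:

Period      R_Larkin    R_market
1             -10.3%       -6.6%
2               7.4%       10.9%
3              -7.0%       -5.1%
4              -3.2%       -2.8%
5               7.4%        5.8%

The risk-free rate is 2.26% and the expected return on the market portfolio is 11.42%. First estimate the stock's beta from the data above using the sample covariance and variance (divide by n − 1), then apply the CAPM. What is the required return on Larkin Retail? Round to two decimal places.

Mean R_i = (-10.3 + 7.4 − 7.0 − 3.2 + 7.4) / 5 = -1.1400%
Mean R_m = (-6.6 + 10.9 − 5.1 − 2.8 + 5.8) / 5 = 0.4400%
Σ(R_i − R̄_i)(R_m − R̄_m) = 238.7280  ⇒  Cov = 238.7280 / 4 = 59.6820
Σ(R_m − R̄_m)² = 228.8920  ⇒  Var(R_m) = 228.8920 / 4 = 57.2230
β = Cov / Var(R_m) = 59.6820 / 57.2230 = 1.0430
MRP = 11.42% − 2.26% = 9.16%
E(R) = R_f + β × MRP = 2.26% + 1.0430 × 9.16% = 11.81%

11.81%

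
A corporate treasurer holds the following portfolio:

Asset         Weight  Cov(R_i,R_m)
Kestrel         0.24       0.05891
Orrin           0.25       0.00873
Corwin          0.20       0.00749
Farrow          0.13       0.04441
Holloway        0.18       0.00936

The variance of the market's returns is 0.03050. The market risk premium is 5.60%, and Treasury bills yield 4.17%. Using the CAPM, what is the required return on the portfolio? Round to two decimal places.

8.81%

β_Kestrel = 0.05891 / 0.03050 = 1.9315
β_Orrin = 0.00873 / 0.03050 = 0.2862
β_Corwin = 0.00749 / 0.03050 = 0.2456
β_Farrow = 0.04441 / 0.03050 = 1.4561
β_Holloway = 0.00936 / 0.03050 = 0.3069
β_P = Σ w_i β_i = 0.24×1.9315 + 0.25×0.2862 + 0.20×0.2456 + 0.13×1.4561 + 0.18×0.3069 = 0.8288
E(R_P) = R_f + β_P × MRP = 4.17% + 0.8288 × 5.60% = 8.81%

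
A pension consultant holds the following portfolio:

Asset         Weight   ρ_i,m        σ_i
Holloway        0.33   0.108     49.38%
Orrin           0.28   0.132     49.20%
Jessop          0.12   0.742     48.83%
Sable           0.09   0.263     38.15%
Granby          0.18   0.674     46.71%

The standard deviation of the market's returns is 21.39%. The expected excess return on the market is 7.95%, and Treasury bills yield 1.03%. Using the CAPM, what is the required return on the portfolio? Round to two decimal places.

6.42%

β_Holloway = 0.108 × 49.38% / 21.39% = 0.2493
β_Orrin = 0.132 × 49.20% / 21.39% = 0.3036
β_Jessop = 0.742 × 48.83% / 21.39% = 1.6939
β_Sable = 0.263 × 38.15% / 21.39% = 0.4691
β_Granby = 0.674 × 46.71% / 21.39% = 1.4718
β_P = Σ w_i β_i = 0.33×0.2493 + 0.28×0.3036 + 0.12×1.6939 + 0.09×0.4691 + 0.18×1.4718 = 0.6777
E(R_P) = R_f + β_P × MRP = 1.03% + 0.6777 × 7.95% = 6.42%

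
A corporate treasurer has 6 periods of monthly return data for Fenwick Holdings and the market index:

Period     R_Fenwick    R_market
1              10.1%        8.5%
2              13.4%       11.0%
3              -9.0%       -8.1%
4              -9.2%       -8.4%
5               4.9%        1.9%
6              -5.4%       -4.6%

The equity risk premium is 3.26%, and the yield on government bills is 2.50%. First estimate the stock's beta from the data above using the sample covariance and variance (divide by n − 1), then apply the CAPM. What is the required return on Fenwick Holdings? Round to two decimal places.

6.34%

Mean R_i = (10.1 + 13.4 − 9.0 − 9.2 + 4.9 − 5.4) / 6 = 0.8000%
Mean R_m = (8.5 + 11.0 − 8.1 − 8.4 + 1.9 − 4.6) / 6 = 0.0500%
Σ(R_i − R̄_i)(R_m − R̄_m) = 417.3400  ⇒  Cov = 417.3400 / 5 = 83.4680
Σ(R_m − R̄_m)² = 354.1750  ⇒  Var(R_m) = 354.1750 / 5 = 70.8350
β = Cov / Var(R_m) = 83.4680 / 70.8350 = 1.1783
E(R) = R_f + β × MRP = 2.50% + 1.1783 × 3.26% = 6.34%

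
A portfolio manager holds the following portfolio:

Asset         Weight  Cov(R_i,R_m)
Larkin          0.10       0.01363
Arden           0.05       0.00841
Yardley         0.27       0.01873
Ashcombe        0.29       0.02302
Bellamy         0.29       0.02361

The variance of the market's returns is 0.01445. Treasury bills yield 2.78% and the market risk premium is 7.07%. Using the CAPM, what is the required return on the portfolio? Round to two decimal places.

β_Larkin = 0.01363 / 0.01445 = 0.9433
β_Arden = 0.00841 / 0.01445 = 0.5820
β_Yardley = 0.01873 / 0.01445 = 1.2962
β_Ashcombe = 0.02302 / 0.01445 = 1.5931
β_Bellamy = 0.02361 / 0.01445 = 1.6339
β_P = Σ w_i β_i = 0.10×0.9433 + 0.05×0.5820 + 0.27×1.2962 + 0.29×1.5931 + 0.29×1.6339 = 1.4092
E(R_P) = R_f + β_P × MRP = 2.78% + 1.4092 × 7.07% = 12.74%

12.74%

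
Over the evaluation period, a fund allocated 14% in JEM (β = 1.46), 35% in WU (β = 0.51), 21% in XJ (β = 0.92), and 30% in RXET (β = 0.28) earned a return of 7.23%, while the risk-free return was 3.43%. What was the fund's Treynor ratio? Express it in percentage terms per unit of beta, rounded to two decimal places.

5.76%

β_P = 0.14×1.46 + 0.35×0.51 + 0.21×0.92 + 0.30×0.28 = 0.6601
Treynor = (R_P − R_f) / β_P = (7.23% − 3.43%) / 0.6601 = 3.80% / 0.6601 = 5.76%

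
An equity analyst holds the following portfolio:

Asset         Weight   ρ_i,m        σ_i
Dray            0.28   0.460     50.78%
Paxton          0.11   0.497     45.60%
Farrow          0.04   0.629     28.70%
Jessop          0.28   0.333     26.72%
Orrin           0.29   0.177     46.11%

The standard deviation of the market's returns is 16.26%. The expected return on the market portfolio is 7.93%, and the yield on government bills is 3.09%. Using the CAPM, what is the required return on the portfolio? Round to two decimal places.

β_Dray = 0.460 × 50.78% / 16.26% = 1.4366
β_Paxton = 0.497 × 45.60% / 16.26% = 1.3938
β_Farrow = 0.629 × 28.70% / 16.26% = 1.1102
β_Jessop = 0.333 × 26.72% / 16.26% = 0.5472
β_Orrin = 0.177 × 46.11% / 16.26% = 0.5019
β_P = Σ w_i β_i = 0.28×1.4366 + 0.11×1.3938 + 0.04×1.1102 + 0.28×0.5472 + 0.29×0.5019 = 0.8987
MRP = 7.93% − 3.09% = 4.84%
E(R_P) = R_f + β_P × MRP = 3.09% + 0.8987 × 4.84% = 7.44%

7.44%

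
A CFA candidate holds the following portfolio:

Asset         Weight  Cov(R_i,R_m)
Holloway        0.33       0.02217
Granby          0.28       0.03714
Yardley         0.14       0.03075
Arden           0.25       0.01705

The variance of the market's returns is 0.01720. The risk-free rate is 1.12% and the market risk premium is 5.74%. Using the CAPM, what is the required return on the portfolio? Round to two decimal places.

β_Holloway = 0.02217 / 0.01720 = 1.2890
β_Granby = 0.03714 / 0.01720 = 2.1593
β_Yardley = 0.03075 / 0.01720 = 1.7878
β_Arden = 0.01705 / 0.01720 = 0.9913
β_P = Σ w_i β_i = 0.33×1.2890 + 0.28×2.1593 + 0.14×1.7878 + 0.25×0.9913 = 1.5281
E(R_P) = R_f + β_P × MRP = 1.12% + 1.5281 × 5.74% = 9.89%

9.89%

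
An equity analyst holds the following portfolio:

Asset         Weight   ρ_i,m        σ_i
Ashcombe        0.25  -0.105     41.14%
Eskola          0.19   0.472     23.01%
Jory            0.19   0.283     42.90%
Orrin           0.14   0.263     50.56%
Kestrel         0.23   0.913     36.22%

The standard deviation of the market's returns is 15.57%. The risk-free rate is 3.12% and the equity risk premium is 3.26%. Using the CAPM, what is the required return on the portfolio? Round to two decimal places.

β_Ashcombe = -0.105 × 41.14% / 15.57% = -0.2774
β_Eskola = 0.472 × 23.01% / 15.57% = 0.6975
β_Jory = 0.283 × 42.90% / 15.57% = 0.7797
β_Orrin = 0.263 × 50.56% / 15.57% = 0.8540
β_Kestrel = 0.913 × 36.22% / 15.57% = 2.1239
β_P = Σ w_i β_i = 0.25×-0.2774 + 0.19×0.6975 + 0.19×0.7797 + 0.14×0.8540 + 0.23×2.1239 = 0.8194
E(R_P) = R_f + β_P × MRP = 3.12% + 0.8194 × 3.26% = 5.79%

5.79%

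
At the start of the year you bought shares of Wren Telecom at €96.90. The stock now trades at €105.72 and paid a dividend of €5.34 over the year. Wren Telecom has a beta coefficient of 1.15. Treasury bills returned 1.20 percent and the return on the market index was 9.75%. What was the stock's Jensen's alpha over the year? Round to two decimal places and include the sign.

+3.58%

Realised HPR = (P1 + D1 − P0) / P0 = (105.72 + 5.34 − 96.90) / 96.90 = 14.16 / 96.90 = 14.6130%
MRP = 9.75% − 1.20% = 8.55%
CAPM required = R_f + β·MRP = 1.20% + 1.15 × 8.55% = 11.0325%
α = realised − required = 14.6130% − 11.0325% = +3.58%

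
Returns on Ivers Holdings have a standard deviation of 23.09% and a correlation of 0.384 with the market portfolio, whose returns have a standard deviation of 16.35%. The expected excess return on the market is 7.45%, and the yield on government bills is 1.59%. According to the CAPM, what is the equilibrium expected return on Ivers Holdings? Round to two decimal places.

β = ρ × σ_i / σ_m = 0.384 × 23.09% / 16.35% = 0.5423
E(R) = 1.59% + 0.5423 × 7.45% = 5.63%

5.63%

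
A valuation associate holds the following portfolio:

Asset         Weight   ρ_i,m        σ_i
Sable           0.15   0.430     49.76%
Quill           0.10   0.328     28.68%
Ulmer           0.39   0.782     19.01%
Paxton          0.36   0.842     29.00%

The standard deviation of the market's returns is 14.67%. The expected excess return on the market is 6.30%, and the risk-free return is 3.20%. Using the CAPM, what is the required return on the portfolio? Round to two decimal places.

β_Sable = 0.430 × 49.76% / 14.67% = 1.4585
β_Quill = 0.328 × 28.68% / 14.67% = 0.6412
β_Ulmer = 0.782 × 19.01% / 14.67% = 1.0133
β_Paxton = 0.842 × 29.00% / 14.67% = 1.6645
β_P = Σ w_i β_i = 0.15×1.4585 + 0.10×0.6412 + 0.39×1.0133 + 0.36×1.6645 = 1.2773
E(R_P) = R_f + β_P × MRP = 3.20% + 1.2773 × 6.30% = 11.25%

11.25%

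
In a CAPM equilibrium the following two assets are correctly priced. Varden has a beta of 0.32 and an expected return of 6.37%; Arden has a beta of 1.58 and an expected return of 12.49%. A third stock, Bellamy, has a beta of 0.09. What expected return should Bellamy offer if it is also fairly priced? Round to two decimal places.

5.25%

MRP (SML slope) = (12.49% − 6.37%) / (1.58 − 0.32) = 6.12% / 1.26 = 4.8571%
R_f (intercept) = 6.37% − 0.32 × 4.8571% = 4.8157%
E(R_Bellamy) = R_f + β × MRP = 4.8157% + 0.09 × 4.8571% = 5.25%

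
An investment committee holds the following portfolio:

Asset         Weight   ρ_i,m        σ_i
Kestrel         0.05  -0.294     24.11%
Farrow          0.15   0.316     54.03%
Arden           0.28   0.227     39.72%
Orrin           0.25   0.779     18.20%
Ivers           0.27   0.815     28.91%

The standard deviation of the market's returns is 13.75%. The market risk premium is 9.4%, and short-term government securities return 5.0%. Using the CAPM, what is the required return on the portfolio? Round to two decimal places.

15.01%

β_Kestrel = -0.294 × 24.11% / 13.75% = -0.5155
β_Farrow = 0.316 × 54.03% / 13.75% = 1.2417
β_Arden = 0.227 × 39.72% / 13.75% = 0.6557
β_Orrin = 0.779 × 18.20% / 13.75% = 1.0311
β_Ivers = 0.815 × 28.91% / 13.75% = 1.7136
β_P = Σ w_i β_i = 0.05×-0.5155 + 0.15×1.2417 + 0.28×0.6557 + 0.25×1.0311 + 0.27×1.7136 = 1.0645
E(R_P) = R_f + β_P × MRP = 5.0% + 1.0645 × 9.4% = 15.01%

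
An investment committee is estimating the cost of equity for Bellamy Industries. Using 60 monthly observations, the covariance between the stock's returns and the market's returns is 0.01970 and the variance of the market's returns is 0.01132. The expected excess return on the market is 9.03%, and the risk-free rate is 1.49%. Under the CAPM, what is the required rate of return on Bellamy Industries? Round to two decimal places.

β = Cov(R_i, R_m) / Var(R_m) = 0.01970 / 0.01132 = 1.7403
E(R) = R_f + β × MRP = 1.49% + 1.7403 × 9.03% = 17.20%

17.20%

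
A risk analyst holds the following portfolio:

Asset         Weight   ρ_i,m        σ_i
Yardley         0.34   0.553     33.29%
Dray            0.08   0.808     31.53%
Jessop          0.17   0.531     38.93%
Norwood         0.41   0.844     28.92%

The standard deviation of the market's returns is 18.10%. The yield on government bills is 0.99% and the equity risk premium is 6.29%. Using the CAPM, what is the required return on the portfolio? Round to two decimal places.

β_Yardley = 0.553 × 33.29% / 18.10% = 1.0171
β_Dray = 0.808 × 31.53% / 18.10% = 1.4075
β_Jessop = 0.531 × 38.93% / 18.10% = 1.1421
β_Norwood = 0.844 × 28.92% / 18.10% = 1.3485
β_P = Σ w_i β_i = 0.34×1.0171 + 0.08×1.4075 + 0.17×1.1421 + 0.41×1.3485 = 1.2055
E(R_P) = R_f + β_P × MRP = 0.99% + 1.2055 × 6.29% = 8.57%

8.57%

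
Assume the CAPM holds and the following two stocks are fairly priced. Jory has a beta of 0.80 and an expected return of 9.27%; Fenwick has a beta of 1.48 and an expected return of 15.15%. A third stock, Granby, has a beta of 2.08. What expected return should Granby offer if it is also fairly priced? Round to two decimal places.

20.34%

MRP (SML slope) = (15.15% − 9.27%) / (1.48 − 0.80) = 5.88% / 0.68 = 8.6471%
R_f (intercept) = 9.27% − 0.80 × 8.6471% = 2.3523%
E(R_Granby) = R_f + β × MRP = 2.3523% + 2.08 × 8.6471% = 20.34%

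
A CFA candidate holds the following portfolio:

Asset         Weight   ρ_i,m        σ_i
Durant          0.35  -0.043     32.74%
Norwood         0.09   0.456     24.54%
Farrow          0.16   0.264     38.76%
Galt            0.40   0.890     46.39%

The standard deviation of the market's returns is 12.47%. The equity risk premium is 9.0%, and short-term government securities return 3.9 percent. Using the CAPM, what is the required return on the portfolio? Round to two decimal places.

β_Durant = -0.043 × 32.74% / 12.47% = -0.1129
β_Norwood = 0.456 × 24.54% / 12.47% = 0.8974
β_Farrow = 0.264 × 38.76% / 12.47% = 0.8206
β_Galt = 0.890 × 46.39% / 12.47% = 3.3109
β_P = Σ w_i β_i = 0.35×-0.1129 + 0.09×0.8974 + 0.16×0.8206 + 0.40×3.3109 = 1.4969
E(R_P) = R_f + β_P × MRP = 3.9% + 1.4969 × 9.0% = 17.37%

17.37%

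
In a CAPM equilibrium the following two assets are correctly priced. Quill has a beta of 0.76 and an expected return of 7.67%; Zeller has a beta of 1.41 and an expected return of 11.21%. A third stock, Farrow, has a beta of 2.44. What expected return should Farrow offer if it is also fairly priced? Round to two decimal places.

MRP (SML slope) = (11.21% − 7.67%) / (1.41 − 0.76) = 3.54% / 0.65 = 5.4462%
R_f (intercept) = 7.67% − 0.76 × 5.4462% = 3.5309%
E(R_Farrow) = R_f + β × MRP = 3.5309% + 2.44 × 5.4462% = 16.82%

16.82%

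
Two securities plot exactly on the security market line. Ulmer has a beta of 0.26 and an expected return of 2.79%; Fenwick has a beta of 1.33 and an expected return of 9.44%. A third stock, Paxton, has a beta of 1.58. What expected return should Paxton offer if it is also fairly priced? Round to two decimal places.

MRP (SML slope) = (9.44% − 2.79%) / (1.33 − 0.26) = 6.65% / 1.07 = 6.2150%
R_f (intercept) = 2.79% − 0.26 × 6.2150% = 1.1741%
E(R_Paxton) = R_f + β × MRP = 1.1741% + 1.58 × 6.2150% = 10.99%

10.99%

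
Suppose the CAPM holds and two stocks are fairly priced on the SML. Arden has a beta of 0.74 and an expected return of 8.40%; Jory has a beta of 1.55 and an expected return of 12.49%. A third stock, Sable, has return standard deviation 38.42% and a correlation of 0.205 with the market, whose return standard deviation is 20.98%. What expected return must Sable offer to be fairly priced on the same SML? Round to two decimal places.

MRP = (12.49% − 8.40%) / (1.55 − 0.74) = 5.0494%
R_f = 8.40% − 0.74 × 5.0494% = 4.6634%
β_Sable = ρ·σ_i/σ_m = 0.205 × 38.42 / 20.98 = 0.3754
E(R_Sable) = R_f + β × MRP = 4.6634% + 0.3754 × 5.0494% = 6.56%

6.56%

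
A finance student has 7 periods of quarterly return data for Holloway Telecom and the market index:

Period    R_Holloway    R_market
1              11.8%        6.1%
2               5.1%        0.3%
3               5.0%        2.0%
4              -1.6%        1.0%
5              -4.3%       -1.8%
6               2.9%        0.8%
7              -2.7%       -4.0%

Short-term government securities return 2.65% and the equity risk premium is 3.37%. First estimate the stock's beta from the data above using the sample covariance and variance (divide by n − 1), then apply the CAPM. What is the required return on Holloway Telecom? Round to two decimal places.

Mean R_i = (11.8 + 5.1 + 5.0 − 1.6 − 4.3 + 2.9 − 2.7) / 7 = 2.3143%
Mean R_m = (6.1 + 0.3 + 2.0 + 1.0 − 1.8 + 0.8 − 4.0) / 7 = 0.6286%
Σ(R_i − R̄_i)(R_m − R̄_m) = 92.5871  ⇒  Cov = 92.5871 / 6 = 15.4312
Σ(R_m − R̄_m)² = 59.4143  ⇒  Var(R_m) = 59.4143 / 6 = 9.9024
β = Cov / Var(R_m) = 15.4312 / 9.9024 = 1.5583
E(R) = R_f + β × MRP = 2.65% + 1.5583 × 3.37% = 7.90%

7.90%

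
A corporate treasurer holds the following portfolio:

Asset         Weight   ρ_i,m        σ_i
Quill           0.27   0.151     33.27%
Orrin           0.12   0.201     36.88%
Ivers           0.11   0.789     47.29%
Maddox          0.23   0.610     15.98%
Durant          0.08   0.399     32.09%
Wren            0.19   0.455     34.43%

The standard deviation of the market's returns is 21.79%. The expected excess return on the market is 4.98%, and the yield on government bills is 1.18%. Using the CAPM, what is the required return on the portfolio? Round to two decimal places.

4.06%

β_Quill = 0.151 × 33.27% / 21.79% = 0.2306
β_Orrin = 0.201 × 36.88% / 21.79% = 0.3402
β_Ivers = 0.789 × 47.29% / 21.79% = 1.7123
β_Maddox = 0.610 × 15.98% / 21.79% = 0.4474
β_Durant = 0.399 × 32.09% / 21.79% = 0.5876
β_Wren = 0.455 × 34.43% / 21.79% = 0.7189
β_P = Σ w_i β_i = 0.27×0.2306 + 0.12×0.3402 + 0.11×1.7123 + 0.23×0.4474 + 0.08×0.5876 + 0.19×0.7189 = 0.5779
E(R_P) = R_f + β_P × MRP = 1.18% + 0.5779 × 4.98% = 4.06%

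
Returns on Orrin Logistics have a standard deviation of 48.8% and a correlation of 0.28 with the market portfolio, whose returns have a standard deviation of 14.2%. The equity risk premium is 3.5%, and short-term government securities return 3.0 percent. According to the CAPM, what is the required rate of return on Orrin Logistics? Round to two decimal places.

β = ρ × σ_i / σ_m = 0.28 × 48.8% / 14.2% = 0.9623
E(R) = 3.0% + 0.9623 × 3.5% = 6.37%

6.37%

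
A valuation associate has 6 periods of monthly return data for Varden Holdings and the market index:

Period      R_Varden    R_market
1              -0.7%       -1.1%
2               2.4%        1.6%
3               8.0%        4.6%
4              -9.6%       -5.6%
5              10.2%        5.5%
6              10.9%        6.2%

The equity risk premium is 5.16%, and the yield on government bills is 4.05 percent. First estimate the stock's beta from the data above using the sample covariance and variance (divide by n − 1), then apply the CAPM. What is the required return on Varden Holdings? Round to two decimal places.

Mean R_i = (-0.7 + 2.4 + 8.0 − 9.6 + 10.2 + 10.9) / 6 = 3.5333%
Mean R_m = (-1.1 + 1.6 + 4.6 − 5.6 + 5.5 + 6.2) / 6 = 1.8667%
Σ(R_i − R̄_i)(R_m − R̄_m) = 179.2767  ⇒  Cov = 179.2767 / 5 = 35.8553
Σ(R_m − R̄_m)² = 104.0733  ⇒  Var(R_m) = 104.0733 / 5 = 20.8147
β = Cov / Var(R_m) = 35.8553 / 20.8147 = 1.7226
E(R) = R_f + β × MRP = 4.05% + 1.7226 × 5.16% = 12.94%

12.94%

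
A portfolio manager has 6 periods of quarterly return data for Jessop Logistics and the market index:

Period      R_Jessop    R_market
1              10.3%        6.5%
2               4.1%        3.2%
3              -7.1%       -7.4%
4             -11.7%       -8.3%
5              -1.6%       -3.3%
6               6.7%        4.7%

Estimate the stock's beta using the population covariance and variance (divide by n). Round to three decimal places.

1.299

Mean R_i = (10.3 + 4.1 − 7.1 − 11.7 − 1.6 + 6.7) / 6 = 0.1167%
Mean R_m = (6.5 + 3.2 − 7.4 − 8.3 − 3.3 + 4.7) / 6 = -0.7667%
Σ(R_i − R̄_i)(R_m − R̄_m) = 267.0267  ⇒  Cov = 267.0267 / 6 = 44.5045
Σ(R_m − R̄_m)² = 205.5933  ⇒  Var(R_m) = 205.5933 / 6 = 34.2656
β = Cov / Var(R_m) = 44.5045 / 34.2656 = 1.2988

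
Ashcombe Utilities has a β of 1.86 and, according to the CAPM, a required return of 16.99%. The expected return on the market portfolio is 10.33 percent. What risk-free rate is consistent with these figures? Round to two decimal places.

2.59%

E(R) = R_f + β(E(R_m) − R_f) = R_f(1 − β) + β·E(R_m)
16.99% = R_f × (1 − 1.86) + 1.86 × 10.33%
16.99% = R_f × -0.86 + 19.2138%
R_f = (16.99% − 19.2138%) / -0.86 = 2.59%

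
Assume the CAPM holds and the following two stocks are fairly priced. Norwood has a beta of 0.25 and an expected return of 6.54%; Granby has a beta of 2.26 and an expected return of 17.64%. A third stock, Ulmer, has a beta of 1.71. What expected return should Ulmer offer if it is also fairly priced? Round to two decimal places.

14.60%

MRP (SML slope) = (17.64% − 6.54%) / (2.26 − 0.25) = 11.10% / 2.01 = 5.5224%
R_f (intercept) = 6.54% − 0.25 × 5.5224% = 5.1594%
E(R_Ulmer) = R_f + β × MRP = 5.1594% + 1.71 × 5.5224% = 14.60%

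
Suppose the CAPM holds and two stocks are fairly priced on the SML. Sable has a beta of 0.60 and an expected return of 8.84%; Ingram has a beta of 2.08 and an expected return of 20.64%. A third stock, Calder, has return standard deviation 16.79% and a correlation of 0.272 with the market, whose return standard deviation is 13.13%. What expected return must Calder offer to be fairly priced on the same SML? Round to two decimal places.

MRP = (20.64% − 8.84%) / (2.08 − 0.60) = 7.9730%
R_f = 8.84% − 0.60 × 7.9730% = 4.0562%
β_Calder = ρ·σ_i/σ_m = 0.272 × 16.79 / 13.13 = 0.3478
E(R_Calder) = R_f + β × MRP = 4.0562% + 0.3478 × 7.9730% = 6.83%

6.83%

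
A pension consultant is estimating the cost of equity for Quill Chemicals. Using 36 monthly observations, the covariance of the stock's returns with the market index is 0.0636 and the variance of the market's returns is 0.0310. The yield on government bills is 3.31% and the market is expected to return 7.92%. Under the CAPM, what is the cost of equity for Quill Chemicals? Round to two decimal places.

12.77%

β = Cov(R_i, R_m) / Var(R_m) = 0.0636 / 0.0310 = 2.0516
MRP = 7.92% − 3.31% = 4.61%
E(R) = R_f + β × MRP = 3.31% + 2.0516 × 4.61% = 12.77%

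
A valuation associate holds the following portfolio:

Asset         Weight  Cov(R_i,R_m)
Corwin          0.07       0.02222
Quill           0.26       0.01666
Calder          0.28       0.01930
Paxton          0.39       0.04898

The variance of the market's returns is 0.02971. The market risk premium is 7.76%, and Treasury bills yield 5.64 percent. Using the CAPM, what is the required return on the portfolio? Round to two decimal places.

13.58%

β_Corwin = 0.02222 / 0.02971 = 0.7479
β_Quill = 0.01666 / 0.02971 = 0.5608
β_Calder = 0.01930 / 0.02971 = 0.6496
β_Paxton = 0.04898 / 0.02971 = 1.6486
β_P = Σ w_i β_i = 0.07×0.7479 + 0.26×0.5608 + 0.28×0.6496 + 0.39×1.6486 = 1.0230
E(R_P) = R_f + β_P × MRP = 5.64% + 1.0230 × 7.76% = 13.58%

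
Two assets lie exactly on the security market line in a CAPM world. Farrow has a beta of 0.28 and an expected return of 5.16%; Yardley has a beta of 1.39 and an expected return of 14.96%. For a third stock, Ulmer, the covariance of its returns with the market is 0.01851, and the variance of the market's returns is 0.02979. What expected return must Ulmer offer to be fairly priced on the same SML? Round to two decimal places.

MRP = (14.96% − 5.16%) / (1.39 − 0.28) = 8.8288%
R_f = 5.16% − 0.28 × 8.8288% = 2.6879%
β_Ulmer = Cov / Var(R_m) = 0.01851 / 0.02979 = 0.6213
E(R_Ulmer) = R_f + β × MRP = 2.6879% + 0.6213 × 8.8288% = 8.17%

8.17%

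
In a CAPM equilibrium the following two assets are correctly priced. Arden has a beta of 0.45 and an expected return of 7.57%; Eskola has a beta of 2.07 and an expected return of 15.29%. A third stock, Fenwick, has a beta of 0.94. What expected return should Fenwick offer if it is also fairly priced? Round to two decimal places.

9.91%

MRP (SML slope) = (15.29% − 7.57%) / (2.07 − 0.45) = 7.72% / 1.62 = 4.7654%
R_f (intercept) = 7.57% − 0.45 × 4.7654% = 5.4256%
E(R_Fenwick) = R_f + β × MRP = 5.4256% + 0.94 × 4.7654% = 9.91%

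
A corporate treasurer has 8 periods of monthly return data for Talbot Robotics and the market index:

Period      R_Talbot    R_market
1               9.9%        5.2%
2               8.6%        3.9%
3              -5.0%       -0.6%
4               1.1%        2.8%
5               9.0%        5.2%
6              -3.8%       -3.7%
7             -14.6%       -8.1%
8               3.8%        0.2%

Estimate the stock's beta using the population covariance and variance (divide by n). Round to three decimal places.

1.726

Mean R_i = (9.9 + 8.6 − 5.0 + 1.1 + 9.0 − 3.8 − 14.6 + 3.8) / 8 = 1.1250%
Mean R_m = (5.2 + 3.9 − 0.6 + 2.8 + 5.2 − 3.7 − 8.1 + 0.2) / 8 = 0.6125%
Σ(R_i − R̄_i)(R_m − R̄_m) = 265.4675  ⇒  Cov = 265.4675 / 8 = 33.1834
Σ(R_m − R̄_m)² = 153.8288  ⇒  Var(R_m) = 153.8288 / 8 = 19.2286
β = Cov / Var(R_m) = 33.1834 / 19.2286 = 1.7257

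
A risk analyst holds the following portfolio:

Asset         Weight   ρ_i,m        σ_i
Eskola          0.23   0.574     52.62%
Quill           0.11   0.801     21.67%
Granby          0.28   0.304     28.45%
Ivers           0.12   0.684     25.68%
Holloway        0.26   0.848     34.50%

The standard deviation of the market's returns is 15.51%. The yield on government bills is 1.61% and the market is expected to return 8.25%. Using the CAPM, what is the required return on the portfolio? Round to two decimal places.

10.60%

β_Eskola = 0.574 × 52.62% / 15.51% = 1.9474
β_Quill = 0.801 × 21.67% / 15.51% = 1.1191
β_Granby = 0.304 × 28.45% / 15.51% = 0.5576
β_Ivers = 0.684 × 25.68% / 15.51% = 1.1325
β_Holloway = 0.848 × 34.50% / 15.51% = 1.8863
β_P = Σ w_i β_i = 0.23×1.9474 + 0.11×1.1191 + 0.28×0.5576 + 0.12×1.1325 + 0.26×1.8863 = 1.3535
MRP = 8.25% − 1.61% = 6.64%
E(R_P) = R_f + β_P × MRP = 1.61% + 1.3535 × 6.64% = 10.60%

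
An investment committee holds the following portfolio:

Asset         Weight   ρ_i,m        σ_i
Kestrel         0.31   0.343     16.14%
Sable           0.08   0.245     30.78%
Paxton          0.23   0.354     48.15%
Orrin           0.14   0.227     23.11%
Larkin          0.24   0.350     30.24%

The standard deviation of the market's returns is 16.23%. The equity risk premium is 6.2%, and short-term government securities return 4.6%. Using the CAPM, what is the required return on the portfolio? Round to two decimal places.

8.23%

β_Kestrel = 0.343 × 16.14% / 16.23% = 0.3411
β_Sable = 0.245 × 30.78% / 16.23% = 0.4646
β_Paxton = 0.354 × 48.15% / 16.23% = 1.0502
β_Orrin = 0.227 × 23.11% / 16.23% = 0.3232
β_Larkin = 0.350 × 30.24% / 16.23% = 0.6521
β_P = Σ w_i β_i = 0.31×0.3411 + 0.08×0.4646 + 0.23×1.0502 + 0.14×0.3232 + 0.24×0.6521 = 0.5862
E(R_P) = R_f + β_P × MRP = 4.6% + 0.5862 × 6.2% = 8.23%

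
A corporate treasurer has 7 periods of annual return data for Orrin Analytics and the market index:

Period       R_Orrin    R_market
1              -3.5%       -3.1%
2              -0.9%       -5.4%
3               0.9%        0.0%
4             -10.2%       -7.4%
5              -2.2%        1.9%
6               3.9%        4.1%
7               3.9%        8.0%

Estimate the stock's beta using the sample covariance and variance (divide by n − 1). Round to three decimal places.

0.744

Mean R_i = (-3.5 − 0.9 + 0.9 − 10.2 − 2.2 + 3.9 + 3.9) / 7 = -1.1571%
Mean R_m = (-3.1 − 5.4 + 0.0 − 7.4 + 1.9 + 4.1 + 8.0) / 7 = -0.2714%
Σ(R_i − R̄_i)(R_m − R̄_m) = 132.0014  ⇒  Cov = 132.0014 / 6 = 22.0002
Σ(R_m − R̄_m)² = 177.4343  ⇒  Var(R_m) = 177.4343 / 6 = 29.5724
β = Cov / Var(R_m) = 22.0002 / 29.5724 = 0.7439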